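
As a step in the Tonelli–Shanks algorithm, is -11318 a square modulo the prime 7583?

no

(-11318|7583)
  = (3848|7583)    [-11318 ≡ 3848 mod 7583]
  = (481|7583)    [7583 ≡ 7 mod 8 ⇒ (2|7583)^3 = +1]
  = (7583|481)    [QR: 481 ≡ 1 mod 4, sign kept]
  = (368|481)    [7583 ≡ 368 mod 481]
  = (23|481)    [481 ≡ 1 mod 8 ⇒ (2|481)^4 = +1]
  = (481|23)    [QR: 481 ≡ 1 mod 4, sign kept]
  = (21|23)    [481 ≡ 21 mod 23]
  = (23|21)    [QR: 21 ≡ 1 mod 4, sign kept]
  = (2|21)    [23 ≡ 2 mod 21]
  = -(1|21)    [21 ≡ 5 mod 8 ⇒ (2|21) = -1]
  = -1    [(1|21) = 1]
The Legendre symbol is -1, so x^2 ≡ -11318 (mod 7583) has no solution.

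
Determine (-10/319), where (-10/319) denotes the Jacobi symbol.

(-10/319)
  = -(10/319)    [319 ≡ 3 mod 4 ⇒ (-1/319) = -1]
  = -(5/319)    [319 ≡ 7 mod 8 ⇒ (2/319) = +1]
  = -(319/5)    [QR: 5 ≡ 1 mod 4, sign kept]
  = -(4/5)    [319 ≡ 4 mod 5]
  = -(1/5)    [5 ≡ 5 mod 8 ⇒ (2/5)^2 = +1]
  = -1    [(1/5) = 1]

-1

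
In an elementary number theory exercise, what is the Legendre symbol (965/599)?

-1

Reduce the numerator: 965 ≡ 366 (mod 599), so (965/599) = (366/599).
Factor out 2: 366 = 2·183. Since 599 ≡ 7 (mod 8), (2/599) = +1. Now have (183/599).
Both 183 ≡ 3 and 599 ≡ 3 (mod 4), so reciprocity gives (183/599) = -(599/183). Reduce: 599 ≡ 50 (mod 183). Now have -(50/183).
Factor out 2: 50 = 2·25. Since 183 ≡ 7 (mod 8), (2/183) = +1. Now have -(25/183).
25 ≡ 1 (mod 4), so quadratic reciprocity gives (25/183) = (183/25). Reduce: 183 ≡ 8 (mod 25). Now have -(8/25).
Factor out 2: 8 = 2^3. Since 25 ≡ 1 (mod 8), (2/25) = +1, and (2/25)^3 = +1. Now have -(1/25).
(1/25) = 1. Collecting the sign factors: -1.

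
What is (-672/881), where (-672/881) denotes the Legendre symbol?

(-672/881)
  = (209/881)    [-672 ≡ 209 mod 881]
  = (881/209)    [QR: 209 ≡ 1 mod 4, sign kept]
  = (45/209)    [881 ≡ 45 mod 209]
  = (209/45)    [QR: 45 ≡ 1 mod 4, sign kept]
  = (29/45)    [209 ≡ 29 mod 45]
  = (45/29)    [QR: 29 ≡ 1 mod 4, sign kept]
  = (16/29)    [45 ≡ 16 mod 29]
  = (1/29)    [29 ≡ 5 mod 8 ⇒ (2/29)^4 = +1]
  = 1    [(1/29) = 1]

1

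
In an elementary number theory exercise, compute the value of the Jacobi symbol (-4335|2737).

(-4335|2737)
  = (4335|2737)    [2737 ≡ 1 mod 4 ⇒ (-1|2737) = +1]
  = (1598|2737)    [4335 ≡ 1598 mod 2737]
  = (799|2737)    [2737 ≡ 1 mod 8 ⇒ (2|2737) = +1]
  = (2737|799)    [QR: 2737 ≡ 1 mod 4, sign kept]
  = (340|799)    [2737 ≡ 340 mod 799]
  = (85|799)    [799 ≡ 7 mod 8 ⇒ (2|799)^2 = +1]
  = (799|85)    [QR: 85 ≡ 1 mod 4, sign kept]
  = (34|85)    [799 ≡ 34 mod 85]
  = -(17|85)    [85 ≡ 5 mod 8 ⇒ (2|85) = -1]
  = -(85|17)    [QR: 17 ≡ 1 mod 4, sign kept]
  = -(0|17)    [85 ≡ 0 mod 17]
  = 0    [numerator 0, gcd > 1]

0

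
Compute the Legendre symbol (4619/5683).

Both 4619 ≡ 3 and 5683 ≡ 3 (mod 4), so reciprocity gives (4619/5683) = -(5683/4619). Reduce: 5683 ≡ 1064 (mod 4619). Now have -(1064/4619).
Factor out 2: 1064 = 2^3·133. Since 4619 ≡ 3 (mod 8), (2/4619) = -1, and (2/4619)^3 = -1. Now have (133/4619).
133 ≡ 1 (mod 4), so quadratic reciprocity gives (133/4619) = (4619/133). Reduce: 4619 ≡ 97 (mod 133). Now have (97/133).
97 ≡ 1 (mod 4), so quadratic reciprocity gives (97/133) = (133/97). Reduce: 133 ≡ 36 (mod 97). Now have (36/97).
Factor out 2: 36 = 2^2·9. Since 97 ≡ 1 (mod 8), (2/97) = +1, and (2/97)^2 = +1. Now have (9/97).
9 ≡ 1 (mod 4), so quadratic reciprocity gives (9/97) = (97/9). Reduce: 97 ≡ 7 (mod 9). Now have (7/9).
9 ≡ 1 (mod 4), so quadratic reciprocity gives (7/9) = (9/7). Reduce: 9 ≡ 2 (mod 7). Now have (2/7).
Factor out 2: 2 = 2. Since 7 ≡ 7 (mod 8), (2/7) = +1. Now have (1/7).
(1/7) = 1. Collecting the sign factors: 1.

1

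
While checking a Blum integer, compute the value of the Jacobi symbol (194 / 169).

(194 / 169)
  = (25 / 169)    [194 ≡ 25 mod 169]
  = (169 / 25)    [QR: 25 ≡ 1 mod 4, sign kept]
  = (19 / 25)    [169 ≡ 19 mod 25]
  = (25 / 19)    [QR: 25 ≡ 1 mod 4, sign kept]
  = (6 / 19)    [25 ≡ 6 mod 19]
  = -(3 / 19)    [19 ≡ 3 mod 8 ⇒ (2 / 19) = -1]
  = (19 / 3)    [QR: both ≡ 3 mod 4, sign flips]
  = (1 / 3)    [19 ≡ 1 mod 3]
  = 1    [(1 / 3) = 1]

1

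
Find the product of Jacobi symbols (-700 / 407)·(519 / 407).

By multiplicativity, (-700·519 / 407) = (-700 / 407)·(519 / 407).
First factor (-700 / 407):
Pull out -1: (-700 / 407) = (-1 / 407)·(700 / 407). Since 407 ≡ 3 (mod 4), (-1 / 407) = -1. Now have -(700 / 407).
Reduce the numerator: 700 ≡ 293 (mod 407), so (700 / 407) = (293 / 407).
293 ≡ 1 (mod 4), so quadratic reciprocity gives (293 / 407) = (407 / 293). Reduce: 407 ≡ 114 (mod 293). Now have -(114 / 293).
Factor out 2: 114 = 2·57. Since 293 ≡ 5 (mod 8), (2 / 293) = -1. Now have (57 / 293).
57 ≡ 1 (mod 4), so quadratic reciprocity gives (57 / 293) = (293 / 57). Reduce: 293 ≡ 8 (mod 57). Now have (8 / 57).
Factor out 2: 8 = 2^3. Since 57 ≡ 1 (mod 8), (2 / 57) = +1, and (2 / 57)^3 = +1. Now have (1 / 57).
(1 / 57) = 1. Collecting the sign factors: 1.
Second factor (519 / 407):
Reduce the numerator: 519 ≡ 112 (mod 407), so (519 / 407) = (112 / 407).
Factor out 2: 112 = 2^4·7. Since 407 ≡ 7 (mod 8), (2 / 407) = +1, and (2 / 407)^4 = +1. Now have (7 / 407).
Both 7 ≡ 3 and 407 ≡ 3 (mod 4), so reciprocity gives (7 / 407) = -(407 / 7). Reduce: 407 ≡ 1 (mod 7). Now have -(1 / 7).
(1 / 7) = 1. Collecting the sign factors: -1.
Product: (1)·(-1) = -1.

-1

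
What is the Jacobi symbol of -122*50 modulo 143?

By multiplicativity, (-122·50|143) = (-122|143)·(50|143).
First factor (-122|143):
Pull out -1: (-122|143) = (-1|143)·(122|143). Since 143 ≡ 3 (mod 4), (-1|143) = -1. Now have -(122|143).
Factor out 2: 122 = 2·61. Since 143 ≡ 7 (mod 8), (2|143) = +1. Now have -(61|143).
61 ≡ 1 (mod 4), so quadratic reciprocity gives (61|143) = (143|61). Reduce: 143 ≡ 21 (mod 61). Now have -(21|61).
21 ≡ 1 (mod 4), so quadratic reciprocity gives (21|61) = (61|21). Reduce: 61 ≡ 19 (mod 21). Now have -(19|21).
21 ≡ 1 (mod 4), so quadratic reciprocity gives (19|21) = (21|19). Reduce: 21 ≡ 2 (mod 19). Now have -(2|19).
Factor out 2: 2 = 2. Since 19 ≡ 3 (mod 8), (2|19) = -1. Now have (1|19).
(1|19) = 1. Collecting the sign factors: 1.
Second factor (50|143):
Factor out 2: 50 = 2·25. Since 143 ≡ 7 (mod 8), (2|143) = +1. Now have (25|143).
25 ≡ 1 (mod 4), so quadratic reciprocity gives (25|143) = (143|25). Reduce: 143 ≡ 18 (mod 25). Now have (18|25).
Factor out 2: 18 = 2·9. Since 25 ≡ 1 (mod 8), (2|25) = +1. Now have (9|25).
9 ≡ 1 (mod 4), so quadratic reciprocity gives (9|25) = (25|9). Reduce: 25 ≡ 7 (mod 9). Now have (7|9).
9 ≡ 1 (mod 4), so quadratic reciprocity gives (7|9) = (9|7). Reduce: 9 ≡ 2 (mod 7). Now have (2|7).
Factor out 2: 2 = 2. Since 7 ≡ 7 (mod 8), (2|7) = +1. Now have (1|7).
(1|7) = 1. Collecting the sign factors: 1.
Product: (1)·(1) = 1.

1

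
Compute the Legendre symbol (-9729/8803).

1

(-9729/8803)
  = -(9729/8803)    [8803 ≡ 3 mod 4 ⇒ (-1/8803) = -1]
  = -(926/8803)    [9729 ≡ 926 mod 8803]
  = (463/8803)    [8803 ≡ 3 mod 8 ⇒ (2/8803) = -1]
  = -(8803/463)    [QR: both ≡ 3 mod 4, sign flips]
  = -(6/463)    [8803 ≡ 6 mod 463]
  = -(3/463)    [463 ≡ 7 mod 8 ⇒ (2/463) = +1]
  = (463/3)    [QR: both ≡ 3 mod 4, sign flips]
  = (1/3)    [463 ≡ 1 mod 3]
  = 1    [(1/3) = 1]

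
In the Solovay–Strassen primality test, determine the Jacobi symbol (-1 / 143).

-1

(-1 / 143)
  = (142 / 143)    [-1 ≡ 142 mod 143]
  = (71 / 143)    [143 ≡ 7 mod 8 ⇒ (2 / 143) = +1]
  = -(143 / 71)    [QR: both ≡ 3 mod 4, sign flips]
  = -(1 / 71)    [143 ≡ 1 mod 71]
  = -1    [(1 / 71) = 1]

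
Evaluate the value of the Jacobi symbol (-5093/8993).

Pull out -1: (-5093/8993) = (-1/8993)·(5093/8993). Since 8993 ≡ 1 (mod 4), (-1/8993) = +1. Now have (5093/8993).
5093 ≡ 1 (mod 4), so quadratic reciprocity gives (5093/8993) = (8993/5093). Reduce: 8993 ≡ 3900 (mod 5093). Now have (3900/5093).
Factor out 2: 3900 = 2^2·975. Since 5093 ≡ 5 (mod 8), (2/5093) = -1, and (2/5093)^2 = +1. Now have (975/5093).
5093 ≡ 1 (mod 4), so quadratic reciprocity gives (975/5093) = (5093/975). Reduce: 5093 ≡ 218 (mod 975). Now have (218/975).
Factor out 2: 218 = 2·109. Since 975 ≡ 7 (mod 8), (2/975) = +1. Now have (109/975).
109 ≡ 1 (mod 4), so quadratic reciprocity gives (109/975) = (975/109). Reduce: 975 ≡ 103 (mod 109). Now have (103/109).
109 ≡ 1 (mod 4), so quadratic reciprocity gives (103/109) = (109/103). Reduce: 109 ≡ 6 (mod 103). Now have (6/103).
Factor out 2: 6 = 2·3. Since 103 ≡ 7 (mod 8), (2/103) = +1. Now have (3/103).
Both 3 ≡ 3 and 103 ≡ 3 (mod 4), so reciprocity gives (3/103) = -(103/3). Reduce: 103 ≡ 1 (mod 3). Now have -(1/3).
(1/3) = 1. Collecting the sign factors: -1.

-1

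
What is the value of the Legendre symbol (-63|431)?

1

(-63|431)
  = (368|431)    [-63 ≡ 368 mod 431]
  = (23|431)    [431 ≡ 7 mod 8 ⇒ (2|431)^4 = +1]
  = -(431|23)    [QR: both ≡ 3 mod 4, sign flips]
  = -(17|23)    [431 ≡ 17 mod 23]
  = -(23|17)    [QR: 17 ≡ 1 mod 4, sign kept]
  = -(6|17)    [23 ≡ 6 mod 17]
  = -(3|17)    [17 ≡ 1 mod 8 ⇒ (2|17) = +1]
  = -(17|3)    [QR: 17 ≡ 1 mod 4, sign kept]
  = -(2|3)    [17 ≡ 2 mod 3]
  = (1|3)    [3 ≡ 3 mod 8 ⇒ (2|3) = -1]
  = 1    [(1|3) = 1]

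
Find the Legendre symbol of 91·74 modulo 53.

-1

By multiplicativity, (91·74 / 53) = (91 / 53)·(74 / 53).
First factor (91 / 53):
Reduce the numerator: 91 ≡ 38 (mod 53), so (91 / 53) = (38 / 53).
Factor out 2: 38 = 2·19. Since 53 ≡ 5 (mod 8), (2 / 53) = -1. Now have -(19 / 53).
53 ≡ 1 (mod 4), so quadratic reciprocity gives (19 / 53) = (53 / 19). Reduce: 53 ≡ 15 (mod 19). Now have -(15 / 19).
Both 15 ≡ 3 and 19 ≡ 3 (mod 4), so reciprocity gives (15 / 19) = -(19 / 15). Reduce: 19 ≡ 4 (mod 15). Now have (4 / 15).
Factor out 2: 4 = 2^2. Since 15 ≡ 7 (mod 8), (2 / 15) = +1, and (2 / 15)^2 = +1. Now have (1 / 15).
(1 / 15) = 1. Collecting the sign factors: 1.
Second factor (74 / 53):
Reduce the numerator: 74 ≡ 21 (mod 53), so (74 / 53) = (21 / 53).
21 ≡ 1 (mod 4), so quadratic reciprocity gives (21 / 53) = (53 / 21). Reduce: 53 ≡ 11 (mod 21). Now have (11 / 21).
21 ≡ 1 (mod 4), so quadratic reciprocity gives (11 / 21) = (21 / 11). Reduce: 21 ≡ 10 (mod 11). Now have (10 / 11).
Factor out 2: 10 = 2·5. Since 11 ≡ 3 (mod 8), (2 / 11) = -1. Now have -(5 / 11).
5 ≡ 1 (mod 4), so quadratic reciprocity gives (5 / 11) = (11 / 5). Reduce: 11 ≡ 1 (mod 5). Now have -(1 / 5).
(1 / 5) = 1. Collecting the sign factors: -1.
Product: (1)·(-1) = -1.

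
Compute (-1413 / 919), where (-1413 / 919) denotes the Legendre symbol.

Reduce the numerator: -1413 ≡ 425 (mod 919), so (-1413 / 919) = (425 / 919).
425 ≡ 1 (mod 4), so quadratic reciprocity gives (425 / 919) = (919 / 425). Reduce: 919 ≡ 69 (mod 425). Now have (69 / 425).
69 ≡ 1 (mod 4), so quadratic reciprocity gives (69 / 425) = (425 / 69). Reduce: 425 ≡ 11 (mod 69). Now have (11 / 69).
69 ≡ 1 (mod 4), so quadratic reciprocity gives (11 / 69) = (69 / 11). Reduce: 69 ≡ 3 (mod 11). Now have (3 / 11).
Both 3 ≡ 3 and 11 ≡ 3 (mod 4), so reciprocity gives (3 / 11) = -(11 / 3). Reduce: 11 ≡ 2 (mod 3). Now have -(2 / 3).
Factor out 2: 2 = 2. Since 3 ≡ 3 (mod 8), (2 / 3) = -1. Now have (1 / 3).
(1 / 3) = 1. Collecting the sign factors: 1.

1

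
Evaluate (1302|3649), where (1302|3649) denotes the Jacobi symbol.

Factor out 2: 1302 = 2·651. Since 3649 ≡ 1 (mod 8), (2|3649) = +1. Now have (651|3649).
3649 ≡ 1 (mod 4), so quadratic reciprocity gives (651|3649) = (3649|651). Reduce: 3649 ≡ 394 (mod 651). Now have (394|651).
Factor out 2: 394 = 2·197. Since 651 ≡ 3 (mod 8), (2|651) = -1. Now have -(197|651).
197 ≡ 1 (mod 4), so quadratic reciprocity gives (197|651) = (651|197). Reduce: 651 ≡ 60 (mod 197). Now have -(60|197).
Factor out 2: 60 = 2^2·15. Since 197 ≡ 5 (mod 8), (2|197) = -1, and (2|197)^2 = +1. Now have -(15|197).
197 ≡ 1 (mod 4), so quadratic reciprocity gives (15|197) = (197|15). Reduce: 197 ≡ 2 (mod 15). Now have -(2|15).
Factor out 2: 2 = 2. Since 15 ≡ 7 (mod 8), (2|15) = +1. Now have -(1|15).
(1|15) = 1. Collecting the sign factors: -1.

-1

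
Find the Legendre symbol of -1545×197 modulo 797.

By multiplicativity, (-1545·197|797) = (-1545|797)·(197|797).
First factor (-1545|797):
(-1545|797)
  = (49|797)    [-1545 ≡ 49 mod 797]
  = (797|49)    [QR: 49 ≡ 1 mod 4, sign kept]
  = (13|49)    [797 ≡ 13 mod 49]
  = (49|13)    [QR: 13 ≡ 1 mod 4, sign kept]
  = (10|13)    [49 ≡ 10 mod 13]
  = -(5|13)    [13 ≡ 5 mod 8 ⇒ (2|13) = -1]
  = -(13|5)    [QR: 5 ≡ 1 mod 4, sign kept]
  = -(3|5)    [13 ≡ 3 mod 5]
  = -(5|3)    [QR: 5 ≡ 1 mod 4, sign kept]
  = -(2|3)    [5 ≡ 2 mod 3]
  = (1|3)    [3 ≡ 3 mod 8 ⇒ (2|3) = -1]
  = 1    [(1|3) = 1]
Second factor (197|797):
(197|797)
  = (797|197)    [QR: 197 ≡ 1 mod 4, sign kept]
  = (9|197)    [797 ≡ 9 mod 197]
  = (197|9)    [QR: 9 ≡ 1 mod 4, sign kept]
  = (8|9)    [197 ≡ 8 mod 9]
  = (1|9)    [9 ≡ 1 mod 8 ⇒ (2|9)^3 = +1]
  = 1    [(1|9) = 1]
Product: (1)·(1) = 1.

1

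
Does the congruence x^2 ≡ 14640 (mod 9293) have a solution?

no

(14640/9293)
  = (5347/9293)    [14640 ≡ 5347 mod 9293]
  = (9293/5347)    [QR: 9293 ≡ 1 mod 4, sign kept]
  = (3946/5347)    [9293 ≡ 3946 mod 5347]
  = -(1973/5347)    [5347 ≡ 3 mod 8 ⇒ (2/5347) = -1]
  = -(5347/1973)    [QR: 1973 ≡ 1 mod 4, sign kept]
  = -(1401/1973)    [5347 ≡ 1401 mod 1973]
  = -(1973/1401)    [QR: 1401 ≡ 1 mod 4, sign kept]
  = -(572/1401)    [1973 ≡ 572 mod 1401]
  = -(143/1401)    [1401 ≡ 1 mod 8 ⇒ (2/1401)^2 = +1]
  = -(1401/143)    [QR: 1401 ≡ 1 mod 4, sign kept]
  = -(114/143)    [1401 ≡ 114 mod 143]
  = -(57/143)    [143 ≡ 7 mod 8 ⇒ (2/143) = +1]
  = -(143/57)    [QR: 57 ≡ 1 mod 4, sign kept]
  = -(29/57)    [143 ≡ 29 mod 57]
  = -(57/29)    [QR: 29 ≡ 1 mod 4, sign kept]
  = -(28/29)    [57 ≡ 28 mod 29]
  = -(7/29)    [29 ≡ 5 mod 8 ⇒ (2/29)^2 = +1]
  = -(29/7)    [QR: 29 ≡ 1 mod 4, sign kept]
  = -(1/7)    [29 ≡ 1 mod 7]
  = -1    [(1/7) = 1]
(14640/9293) = -1, and 9293 is prime, so 14640 is not a quadratic residue mod 9293.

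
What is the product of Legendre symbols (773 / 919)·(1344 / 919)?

1

By multiplicativity, (773·1344 / 919) = (773 / 919)·(1344 / 919).
First factor (773 / 919):
(773 / 919)
  = (919 / 773)    [QR: 773 ≡ 1 mod 4, sign kept]
  = (146 / 773)    [919 ≡ 146 mod 773]
  = -(73 / 773)    [773 ≡ 5 mod 8 ⇒ (2 / 773) = -1]
  = -(773 / 73)    [QR: 73 ≡ 1 mod 4, sign kept]
  = -(43 / 73)    [773 ≡ 43 mod 73]
  = -(73 / 43)    [QR: 73 ≡ 1 mod 4, sign kept]
  = -(30 / 43)    [73 ≡ 30 mod 43]
  = (15 / 43)    [43 ≡ 3 mod 8 ⇒ (2 / 43) = -1]
  = -(43 / 15)    [QR: both ≡ 3 mod 4, sign flips]
  = -(13 / 15)    [43 ≡ 13 mod 15]
  = -(15 / 13)    [QR: 13 ≡ 1 mod 4, sign kept]
  = -(2 / 13)    [15 ≡ 2 mod 13]
  = (1 / 13)    [13 ≡ 5 mod 8 ⇒ (2 / 13) = -1]
  = 1    [(1 / 13) = 1]
Second factor (1344 / 919):
(1344 / 919)
  = (425 / 919)    [1344 ≡ 425 mod 919]
  = (919 / 425)    [QR: 425 ≡ 1 mod 4, sign kept]
  = (69 / 425)    [919 ≡ 69 mod 425]
  = (425 / 69)    [QR: 69 ≡ 1 mod 4, sign kept]
  = (11 / 69)    [425 ≡ 11 mod 69]
  = (69 / 11)    [QR: 69 ≡ 1 mod 4, sign kept]
  = (3 / 11)    [69 ≡ 3 mod 11]
  = -(11 / 3)    [QR: both ≡ 3 mod 4, sign flips]
  = -(2 / 3)    [11 ≡ 2 mod 3]
  = (1 / 3)    [3 ≡ 3 mod 8 ⇒ (2 / 3) = -1]
  = 1    [(1 / 3) = 1]
Product: (1)·(1) = 1.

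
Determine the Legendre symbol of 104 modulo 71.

-1

(104|71)
  = (33|71)    [104 ≡ 33 mod 71]
  = (71|33)    [QR: 33 ≡ 1 mod 4, sign kept]
  = (5|33)    [71 ≡ 5 mod 33]
  = (33|5)    [QR: 5 ≡ 1 mod 4, sign kept]
  = (3|5)    [33 ≡ 3 mod 5]
  = (5|3)    [QR: 5 ≡ 1 mod 4, sign kept]
  = (2|3)    [5 ≡ 2 mod 3]
  = -(1|3)    [3 ≡ 3 mod 8 ⇒ (2|3) = -1]
  = -1    [(1|3) = 1]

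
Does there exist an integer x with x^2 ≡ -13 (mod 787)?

Reduce the numerator: -13 ≡ 774 (mod 787), so (-13|787) = (774|787).
Factor out 2: 774 = 2·387. Since 787 ≡ 3 (mod 8), (2|787) = -1. Now have -(387|787).
Both 387 ≡ 3 and 787 ≡ 3 (mod 4), so reciprocity gives (387|787) = -(787|387). Reduce: 787 ≡ 13 (mod 387). Now have (13|387).
13 ≡ 1 (mod 4), so quadratic reciprocity gives (13|387) = (387|13). Reduce: 387 ≡ 10 (mod 13). Now have (10|13).
Factor out 2: 10 = 2·5. Since 13 ≡ 5 (mod 8), (2|13) = -1. Now have -(5|13).
5 ≡ 1 (mod 4), so quadratic reciprocity gives (5|13) = (13|5). Reduce: 13 ≡ 3 (mod 5). Now have -(3|5).
5 ≡ 1 (mod 4), so quadratic reciprocity gives (3|5) = (5|3). Reduce: 5 ≡ 2 (mod 3). Now have -(2|3).
Factor out 2: 2 = 2. Since 3 ≡ 3 (mod 8), (2|3) = -1. Now have (1|3).
(1|3) = 1. Collecting the sign factors: 1.
(-13|787) = 1, and 787 is prime, so -13 is a quadratic residue mod 787.

yes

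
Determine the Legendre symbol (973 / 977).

1

(973 / 977)
  = (977 / 973)    [QR: 973 ≡ 1 mod 4, sign kept]
  = (4 / 973)    [977 ≡ 4 mod 973]
  = (1 / 973)    [973 ≡ 5 mod 8 ⇒ (2 / 973)^2 = +1]
  = 1    [(1 / 973) = 1]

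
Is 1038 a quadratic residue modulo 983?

yes

(1038|983)
  = (55|983)    [1038 ≡ 55 mod 983]
  = -(983|55)    [QR: both ≡ 3 mod 4, sign flips]
  = -(48|55)    [983 ≡ 48 mod 55]
  = -(3|55)    [55 ≡ 7 mod 8 ⇒ (2|55)^4 = +1]
  = (55|3)    [QR: both ≡ 3 mod 4, sign flips]
  = (1|3)    [55 ≡ 1 mod 3]
  = 1    [(1|3) = 1]
The Legendre symbol is 1, so x^2 ≡ 1038 (mod 983) has solution.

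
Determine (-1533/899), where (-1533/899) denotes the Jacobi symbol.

-1

(-1533/899)
  = -(1533/899)    [899 ≡ 3 mod 4 ⇒ (-1/899) = -1]
  = -(634/899)    [1533 ≡ 634 mod 899]
  = (317/899)    [899 ≡ 3 mod 8 ⇒ (2/899) = -1]
  = (899/317)    [QR: 317 ≡ 1 mod 4, sign kept]
  = (265/317)    [899 ≡ 265 mod 317]
  = (317/265)    [QR: 265 ≡ 1 mod 4, sign kept]
  = (52/265)    [317 ≡ 52 mod 265]
  = (13/265)    [265 ≡ 1 mod 8 ⇒ (2/265)^2 = +1]
  = (265/13)    [QR: 13 ≡ 1 mod 4, sign kept]
  = (5/13)    [265 ≡ 5 mod 13]
  = (13/5)    [QR: 5 ≡ 1 mod 4, sign kept]
  = (3/5)    [13 ≡ 3 mod 5]
  = (5/3)    [QR: 5 ≡ 1 mod 4, sign kept]
  = (2/3)    [5 ≡ 2 mod 3]
  = -(1/3)    [3 ≡ 3 mod 8 ⇒ (2/3) = -1]
  = -1    [(1/3) = 1]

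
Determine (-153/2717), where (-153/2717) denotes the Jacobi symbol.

Pull out -1: (-153/2717) = (-1/2717)·(153/2717). Since 2717 ≡ 1 (mod 4), (-1/2717) = +1. Now have (153/2717).
153 ≡ 1 (mod 4), so quadratic reciprocity gives (153/2717) = (2717/153). Reduce: 2717 ≡ 116 (mod 153). Now have (116/153).
Factor out 2: 116 = 2^2·29. Since 153 ≡ 1 (mod 8), (2/153) = +1, and (2/153)^2 = +1. Now have (29/153).
29 ≡ 1 (mod 4), so quadratic reciprocity gives (29/153) = (153/29). Reduce: 153 ≡ 8 (mod 29). Now have (8/29).
Factor out 2: 8 = 2^3. Since 29 ≡ 5 (mod 8), (2/29) = -1, and (2/29)^3 = -1. Now have -(1/29).
(1/29) = 1. Collecting the sign factors: -1.

-1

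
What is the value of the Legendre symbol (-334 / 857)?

(-334 / 857)
  = (334 / 857)    [857 ≡ 1 mod 4 ⇒ (-1 / 857) = +1]
  = (167 / 857)    [857 ≡ 1 mod 8 ⇒ (2 / 857) = +1]
  = (857 / 167)    [QR: 857 ≡ 1 mod 4, sign kept]
  = (22 / 167)    [857 ≡ 22 mod 167]
  = (11 / 167)    [167 ≡ 7 mod 8 ⇒ (2 / 167) = +1]
  = -(167 / 11)    [QR: both ≡ 3 mod 4, sign flips]
  = -(2 / 11)    [167 ≡ 2 mod 11]
  = (1 / 11)    [11 ≡ 3 mod 8 ⇒ (2 / 11) = -1]
  = 1    [(1 / 11) = 1]

1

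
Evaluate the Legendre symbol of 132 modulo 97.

(132/97)
  = (35/97)    [132 ≡ 35 mod 97]
  = (97/35)    [QR: 97 ≡ 1 mod 4, sign kept]
  = (27/35)    [97 ≡ 27 mod 35]
  = -(35/27)    [QR: both ≡ 3 mod 4, sign flips]
  = -(8/27)    [35 ≡ 8 mod 27]
  = (1/27)    [27 ≡ 3 mod 8 ⇒ (2/27)^3 = -1]
  = 1    [(1/27) = 1]

1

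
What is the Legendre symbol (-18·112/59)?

1

By multiplicativity, (-18·112/59) = (-18/59)·(112/59).
First factor (-18/59):
(-18/59)
  = (41/59)    [-18 ≡ 41 mod 59]
  = (59/41)    [QR: 41 ≡ 1 mod 4, sign kept]
  = (18/41)    [59 ≡ 18 mod 41]
  = (9/41)    [41 ≡ 1 mod 8 ⇒ (2/41) = +1]
  = (41/9)    [QR: 9 ≡ 1 mod 4, sign kept]
  = (5/9)    [41 ≡ 5 mod 9]
  = (9/5)    [QR: 5 ≡ 1 mod 4, sign kept]
  = (4/5)    [9 ≡ 4 mod 5]
  = (1/5)    [5 ≡ 5 mod 8 ⇒ (2/5)^2 = +1]
  = 1    [(1/5) = 1]
Second factor (112/59):
(112/59)
  = (53/59)    [112 ≡ 53 mod 59]
  = (59/53)    [QR: 53 ≡ 1 mod 4, sign kept]
  = (6/53)    [59 ≡ 6 mod 53]
  = -(3/53)    [53 ≡ 5 mod 8 ⇒ (2/53) = -1]
  = -(53/3)    [QR: 53 ≡ 1 mod 4, sign kept]
  = -(2/3)    [53 ≡ 2 mod 3]
  = (1/3)    [3 ≡ 3 mod 8 ⇒ (2/3) = -1]
  = 1    [(1/3) = 1]
Product: (1)·(1) = 1.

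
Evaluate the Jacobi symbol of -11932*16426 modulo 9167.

By multiplicativity, (-11932·16426 / 9167) = (-11932 / 9167)·(16426 / 9167).
First factor (-11932 / 9167):
(-11932 / 9167)
  = (6402 / 9167)    [-11932 ≡ 6402 mod 9167]
  = (3201 / 9167)    [9167 ≡ 7 mod 8 ⇒ (2 / 9167) = +1]
  = (9167 / 3201)    [QR: 3201 ≡ 1 mod 4, sign kept]
  = (2765 / 3201)    [9167 ≡ 2765 mod 3201]
  = (3201 / 2765)    [QR: 2765 ≡ 1 mod 4, sign kept]
  = (436 / 2765)    [3201 ≡ 436 mod 2765]
  = (109 / 2765)    [2765 ≡ 5 mod 8 ⇒ (2 / 2765)^2 = +1]
  = (2765 / 109)    [QR: 109 ≡ 1 mod 4, sign kept]
  = (40 / 109)    [2765 ≡ 40 mod 109]
  = -(5 / 109)    [109 ≡ 5 mod 8 ⇒ (2 / 109)^3 = -1]
  = -(109 / 5)    [QR: 5 ≡ 1 mod 4, sign kept]
  = -(4 / 5)    [109 ≡ 4 mod 5]
  = -(1 / 5)    [5 ≡ 5 mod 8 ⇒ (2 / 5)^2 = +1]
  = -1    [(1 / 5) = 1]
Second factor (16426 / 9167):
(16426 / 9167)
  = (7259 / 9167)    [16426 ≡ 7259 mod 9167]
  = -(9167 / 7259)    [QR: both ≡ 3 mod 4, sign flips]
  = -(1908 / 7259)    [9167 ≡ 1908 mod 7259]
  = -(477 / 7259)    [7259 ≡ 3 mod 8 ⇒ (2 / 7259)^2 = +1]
  = -(7259 / 477)    [QR: 477 ≡ 1 mod 4, sign kept]
  = -(104 / 477)    [7259 ≡ 104 mod 477]
  = (13 / 477)    [477 ≡ 5 mod 8 ⇒ (2 / 477)^3 = -1]
  = (477 / 13)    [QR: 13 ≡ 1 mod 4, sign kept]
  = (9 / 13)    [477 ≡ 9 mod 13]
  = (13 / 9)    [QR: 9 ≡ 1 mod 4, sign kept]
  = (4 / 9)    [13 ≡ 4 mod 9]
  = (1 / 9)    [9 ≡ 1 mod 8 ⇒ (2 / 9)^2 = +1]
  = 1    [(1 / 9) = 1]
Product: (-1)·(1) = -1.

-1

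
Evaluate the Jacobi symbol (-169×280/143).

0

By multiplicativity, (-169·280/143) = (-169/143)·(280/143).
First factor (-169/143):
(-169/143)
  = (117/143)    [-169 ≡ 117 mod 143]
  = (143/117)    [QR: 117 ≡ 1 mod 4, sign kept]
  = (26/117)    [143 ≡ 26 mod 117]
  = -(13/117)    [117 ≡ 5 mod 8 ⇒ (2/117) = -1]
  = -(117/13)    [QR: 13 ≡ 1 mod 4, sign kept]
  = -(0/13)    [117 ≡ 0 mod 13]
  = 0    [numerator 0, gcd > 1]
Second factor (280/143):
(280/143)
  = (137/143)    [280 ≡ 137 mod 143]
  = (143/137)    [QR: 137 ≡ 1 mod 4, sign kept]
  = (6/137)    [143 ≡ 6 mod 137]
  = (3/137)    [137 ≡ 1 mod 8 ⇒ (2/137) = +1]
  = (137/3)    [QR: 137 ≡ 1 mod 4, sign kept]
  = (2/3)    [137 ≡ 2 mod 3]
  = -(1/3)    [3 ≡ 3 mod 8 ⇒ (2/3) = -1]
  = -1    [(1/3) = 1]
Product: (0)·(-1) = 0.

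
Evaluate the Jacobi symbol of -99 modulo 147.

(-99 / 147)
  = -(99 / 147)    [147 ≡ 3 mod 4 ⇒ (-1 / 147) = -1]
  = (147 / 99)    [QR: both ≡ 3 mod 4, sign flips]
  = (48 / 99)    [147 ≡ 48 mod 99]
  = (3 / 99)    [99 ≡ 3 mod 8 ⇒ (2 / 99)^4 = +1]
  = -(99 / 3)    [QR: both ≡ 3 mod 4, sign flips]
  = -(0 / 3)    [99 ≡ 0 mod 3]
  = 0    [numerator 0, gcd > 1]

0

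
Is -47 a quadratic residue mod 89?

yes

(-47/89)
  = (42/89)    [-47 ≡ 42 mod 89]
  = (21/89)    [89 ≡ 1 mod 8 ⇒ (2/89) = +1]
  = (89/21)    [QR: 21 ≡ 1 mod 4, sign kept]
  = (5/21)    [89 ≡ 5 mod 21]
  = (21/5)    [QR: 5 ≡ 1 mod 4, sign kept]
  = (1/5)    [21 ≡ 1 mod 5]
  = 1    [(1/5) = 1]
The Legendre symbol is 1, so x^2 ≡ -47 (mod 89) has solution.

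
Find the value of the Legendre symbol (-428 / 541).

-1

(-428 / 541)
  = (428 / 541)    [541 ≡ 1 mod 4 ⇒ (-1 / 541) = +1]
  = (107 / 541)    [541 ≡ 5 mod 8 ⇒ (2 / 541)^2 = +1]
  = (541 / 107)    [QR: 541 ≡ 1 mod 4, sign kept]
  = (6 / 107)    [541 ≡ 6 mod 107]
  = -(3 / 107)    [107 ≡ 3 mod 8 ⇒ (2 / 107) = -1]
  = (107 / 3)    [QR: both ≡ 3 mod 4, sign flips]
  = (2 / 3)    [107 ≡ 2 mod 3]
  = -(1 / 3)    [3 ≡ 3 mod 8 ⇒ (2 / 3) = -1]
  = -1    [(1 / 3) = 1]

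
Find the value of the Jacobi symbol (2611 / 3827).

-1

(2611 / 3827)
  = -(3827 / 2611)    [QR: both ≡ 3 mod 4, sign flips]
  = -(1216 / 2611)    [3827 ≡ 1216 mod 2611]
  = -(19 / 2611)    [2611 ≡ 3 mod 8 ⇒ (2 / 2611)^6 = +1]
  = (2611 / 19)    [QR: both ≡ 3 mod 4, sign flips]
  = (8 / 19)    [2611 ≡ 8 mod 19]
  = -(1 / 19)    [19 ≡ 3 mod 8 ⇒ (2 / 19)^3 = -1]
  = -1    [(1 / 19) = 1]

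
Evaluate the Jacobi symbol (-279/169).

1

(-279/169)
  = (59/169)    [-279 ≡ 59 mod 169]
  = (169/59)    [QR: 169 ≡ 1 mod 4, sign kept]
  = (51/59)    [169 ≡ 51 mod 59]
  = -(59/51)    [QR: both ≡ 3 mod 4, sign flips]
  = -(8/51)    [59 ≡ 8 mod 51]
  = (1/51)    [51 ≡ 3 mod 8 ⇒ (2/51)^3 = -1]
  = 1    [(1/51) = 1]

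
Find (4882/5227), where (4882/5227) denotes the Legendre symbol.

Factor out 2: 4882 = 2·2441. Since 5227 ≡ 3 (mod 8), (2/5227) = -1. Now have -(2441/5227).
2441 ≡ 1 (mod 4), so quadratic reciprocity gives (2441/5227) = (5227/2441). Reduce: 5227 ≡ 345 (mod 2441). Now have -(345/2441).
345 ≡ 1 (mod 4), so quadratic reciprocity gives (345/2441) = (2441/345). Reduce: 2441 ≡ 26 (mod 345). Now have -(26/345).
Factor out 2: 26 = 2·13. Since 345 ≡ 1 (mod 8), (2/345) = +1. Now have -(13/345).
13 ≡ 1 (mod 4), so quadratic reciprocity gives (13/345) = (345/13). Reduce: 345 ≡ 7 (mod 13). Now have -(7/13).
13 ≡ 1 (mod 4), so quadratic reciprocity gives (7/13) = (13/7). Reduce: 13 ≡ 6 (mod 7). Now have -(6/7).
Factor out 2: 6 = 2·3. Since 7 ≡ 7 (mod 8), (2/7) = +1. Now have -(3/7).
Both 3 ≡ 3 and 7 ≡ 3 (mod 4), so reciprocity gives (3/7) = -(7/3). Reduce: 7 ≡ 1 (mod 3). Now have (1/3).
(1/3) = 1. Collecting the sign factors: 1.

1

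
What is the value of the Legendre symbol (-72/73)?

Pull out -1: (-72/73) = (-1/73)·(72/73). Since 73 ≡ 1 (mod 4), (-1/73) = +1. Now have (72/73).
Factor out 2: 72 = 2^3·9. Since 73 ≡ 1 (mod 8), (2/73) = +1, and (2/73)^3 = +1. Now have (9/73).
9 ≡ 1 (mod 4), so quadratic reciprocity gives (9/73) = (73/9). Reduce: 73 ≡ 1 (mod 9). Now have (1/9).
(1/9) = 1. Collecting the sign factors: 1.

1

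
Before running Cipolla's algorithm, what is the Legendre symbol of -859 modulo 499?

Pull out -1: (-859/499) = (-1/499)·(859/499). Since 499 ≡ 3 (mod 4), (-1/499) = -1. Now have -(859/499).
Reduce the numerator: 859 ≡ 360 (mod 499), so (859/499) = (360/499).
Factor out 2: 360 = 2^3·45. Since 499 ≡ 3 (mod 8), (2/499) = -1, and (2/499)^3 = -1. Now have (45/499).
45 ≡ 1 (mod 4), so quadratic reciprocity gives (45/499) = (499/45). Reduce: 499 ≡ 4 (mod 45). Now have (4/45).
Factor out 2: 4 = 2^2. Since 45 ≡ 5 (mod 8), (2/45) = -1, and (2/45)^2 = +1. Now have (1/45).
(1/45) = 1. Collecting the sign factors: 1.

1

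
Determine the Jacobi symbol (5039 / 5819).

1

Both 5039 ≡ 3 and 5819 ≡ 3 (mod 4), so reciprocity gives (5039 / 5819) = -(5819 / 5039). Reduce: 5819 ≡ 780 (mod 5039). Now have -(780 / 5039).
Factor out 2: 780 = 2^2·195. Since 5039 ≡ 7 (mod 8), (2 / 5039) = +1, and (2 / 5039)^2 = +1. Now have -(195 / 5039).
Both 195 ≡ 3 and 5039 ≡ 3 (mod 4), so reciprocity gives (195 / 5039) = -(5039 / 195). Reduce: 5039 ≡ 164 (mod 195). Now have (164 / 195).
Factor out 2: 164 = 2^2·41. Since 195 ≡ 3 (mod 8), (2 / 195) = -1, and (2 / 195)^2 = +1. Now have (41 / 195).
41 ≡ 1 (mod 4), so quadratic reciprocity gives (41 / 195) = (195 / 41). Reduce: 195 ≡ 31 (mod 41). Now have (31 / 41).
41 ≡ 1 (mod 4), so quadratic reciprocity gives (31 / 41) = (41 / 31). Reduce: 41 ≡ 10 (mod 31). Now have (10 / 31).
Factor out 2: 10 = 2·5. Since 31 ≡ 7 (mod 8), (2 / 31) = +1. Now have (5 / 31).
5 ≡ 1 (mod 4), so quadratic reciprocity gives (5 / 31) = (31 / 5). Reduce: 31 ≡ 1 (mod 5). Now have (1 / 5).
(1 / 5) = 1. Collecting the sign factors: 1.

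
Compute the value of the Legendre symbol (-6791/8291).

1

(-6791/8291)
  = -(6791/8291)    [8291 ≡ 3 mod 4 ⇒ (-1/8291) = -1]
  = (8291/6791)    [QR: both ≡ 3 mod 4, sign flips]
  = (1500/6791)    [8291 ≡ 1500 mod 6791]
  = (375/6791)    [6791 ≡ 7 mod 8 ⇒ (2/6791)^2 = +1]
  = -(6791/375)    [QR: both ≡ 3 mod 4, sign flips]
  = -(41/375)    [6791 ≡ 41 mod 375]
  = -(375/41)    [QR: 41 ≡ 1 mod 4, sign kept]
  = -(6/41)    [375 ≡ 6 mod 41]
  = -(3/41)    [41 ≡ 1 mod 8 ⇒ (2/41) = +1]
  = -(41/3)    [QR: 41 ≡ 1 mod 4, sign kept]
  = -(2/3)    [41 ≡ 2 mod 3]
  = (1/3)    [3 ≡ 3 mod 8 ⇒ (2/3) = -1]
  = 1    [(1/3) = 1]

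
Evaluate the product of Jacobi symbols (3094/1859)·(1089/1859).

By multiplicativity, (3094·1089/1859) = (3094/1859)·(1089/1859).
First factor (3094/1859):
Reduce the numerator: 3094 ≡ 1235 (mod 1859), so (3094/1859) = (1235/1859).
Both 1235 ≡ 3 and 1859 ≡ 3 (mod 4), so reciprocity gives (1235/1859) = -(1859/1235). Reduce: 1859 ≡ 624 (mod 1235). Now have -(624/1235).
Factor out 2: 624 = 2^4·39. Since 1235 ≡ 3 (mod 8), (2/1235) = -1, and (2/1235)^4 = +1. Now have -(39/1235).
Both 39 ≡ 3 and 1235 ≡ 3 (mod 4), so reciprocity gives (39/1235) = -(1235/39). Reduce: 1235 ≡ 26 (mod 39). Now have (26/39).
Factor out 2: 26 = 2·13. Since 39 ≡ 7 (mod 8), (2/39) = +1. Now have (13/39).
13 ≡ 1 (mod 4), so quadratic reciprocity gives (13/39) = (39/13). Reduce: 39 ≡ 0 (mod 13). Now have (0/13).
The numerator is now 0 with denominator 13 > 1: the symbol is 0.
Second factor (1089/1859):
1089 ≡ 1 (mod 4), so quadratic reciprocity gives (1089/1859) = (1859/1089). Reduce: 1859 ≡ 770 (mod 1089). Now have (770/1089).
Factor out 2: 770 = 2·385. Since 1089 ≡ 1 (mod 8), (2/1089) = +1. Now have (385/1089).
385 ≡ 1 (mod 4), so quadratic reciprocity gives (385/1089) = (1089/385). Reduce: 1089 ≡ 319 (mod 385). Now have (319/385).
385 ≡ 1 (mod 4), so quadratic reciprocity gives (319/385) = (385/319). Reduce: 385 ≡ 66 (mod 319). Now have (66/319).
Factor out 2: 66 = 2·33. Since 319 ≡ 7 (mod 8), (2/319) = +1. Now have (33/319).
33 ≡ 1 (mod 4), so quadratic reciprocity gives (33/319) = (319/33). Reduce: 319 ≡ 22 (mod 33). Now have (22/33).
Factor out 2: 22 = 2·11. Since 33 ≡ 1 (mod 8), (2/33) = +1. Now have (11/33).
33 ≡ 1 (mod 4), so quadratic reciprocity gives (11/33) = (33/11). Reduce: 33 ≡ 0 (mod 11). Now have (0/11).
The numerator is now 0 with denominator 11 > 1: the symbol is 0.
Product: (0)·(0) = 0.

0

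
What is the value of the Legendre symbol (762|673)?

1

(762|673)
  = (89|673)    [762 ≡ 89 mod 673]
  = (673|89)    [QR: 89 ≡ 1 mod 4, sign kept]
  = (50|89)    [673 ≡ 50 mod 89]
  = (25|89)    [89 ≡ 1 mod 8 ⇒ (2|89) = +1]
  = (89|25)    [QR: 25 ≡ 1 mod 4, sign kept]
  = (14|25)    [89 ≡ 14 mod 25]
  = (7|25)    [25 ≡ 1 mod 8 ⇒ (2|25) = +1]
  = (25|7)    [QR: 25 ≡ 1 mod 4, sign kept]
  = (4|7)    [25 ≡ 4 mod 7]
  = (1|7)    [7 ≡ 7 mod 8 ⇒ (2|7)^2 = +1]
  = 1    [(1|7) = 1]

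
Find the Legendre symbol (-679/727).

-1

(-679/727)
  = -(679/727)    [727 ≡ 3 mod 4 ⇒ (-1/727) = -1]
  = (727/679)    [QR: both ≡ 3 mod 4, sign flips]
  = (48/679)    [727 ≡ 48 mod 679]
  = (3/679)    [679 ≡ 7 mod 8 ⇒ (2/679)^4 = +1]
  = -(679/3)    [QR: both ≡ 3 mod 4, sign flips]
  = -(1/3)    [679 ≡ 1 mod 3]
  = -1    [(1/3) = 1]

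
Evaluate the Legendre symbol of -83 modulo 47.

-1

Reduce the numerator: -83 ≡ 11 (mod 47), so (-83/47) = (11/47).
Both 11 ≡ 3 and 47 ≡ 3 (mod 4), so reciprocity gives (11/47) = -(47/11). Reduce: 47 ≡ 3 (mod 11). Now have -(3/11).
Both 3 ≡ 3 and 11 ≡ 3 (mod 4), so reciprocity gives (3/11) = -(11/3). Reduce: 11 ≡ 2 (mod 3). Now have (2/3).
Factor out 2: 2 = 2. Since 3 ≡ 3 (mod 8), (2/3) = -1. Now have -(1/3).
(1/3) = 1. Collecting the sign factors: -1.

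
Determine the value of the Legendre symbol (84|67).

1

(84|67)
  = (17|67)    [84 ≡ 17 mod 67]
  = (67|17)    [QR: 17 ≡ 1 mod 4, sign kept]
  = (16|17)    [67 ≡ 16 mod 17]
  = (1|17)    [17 ≡ 1 mod 8 ⇒ (2|17)^4 = +1]
  = 1    [(1|17) = 1]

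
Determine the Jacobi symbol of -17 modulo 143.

(-17/143)
  = (126/143)    [-17 ≡ 126 mod 143]
  = (63/143)    [143 ≡ 7 mod 8 ⇒ (2/143) = +1]
  = -(143/63)    [QR: both ≡ 3 mod 4, sign flips]
  = -(17/63)    [143 ≡ 17 mod 63]
  = -(63/17)    [QR: 17 ≡ 1 mod 4, sign kept]
  = -(12/17)    [63 ≡ 12 mod 17]
  = -(3/17)    [17 ≡ 1 mod 8 ⇒ (2/17)^2 = +1]
  = -(17/3)    [QR: 17 ≡ 1 mod 4, sign kept]
  = -(2/3)    [17 ≡ 2 mod 3]
  = (1/3)    [3 ≡ 3 mod 8 ⇒ (2/3) = -1]
  = 1    [(1/3) = 1]

1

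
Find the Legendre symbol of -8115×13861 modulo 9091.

By multiplicativity, (-8115·13861/9091) = (-8115/9091)·(13861/9091).
First factor (-8115/9091):
(-8115/9091)
  = (976/9091)    [-8115 ≡ 976 mod 9091]
  = (61/9091)    [9091 ≡ 3 mod 8 ⇒ (2/9091)^4 = +1]
  = (9091/61)    [QR: 61 ≡ 1 mod 4, sign kept]
  = (2/61)    [9091 ≡ 2 mod 61]
  = -(1/61)    [61 ≡ 5 mod 8 ⇒ (2/61) = -1]
  = -1    [(1/61) = 1]
Second factor (13861/9091):
(13861/9091)
  = (4770/9091)    [13861 ≡ 4770 mod 9091]
  = -(2385/9091)    [9091 ≡ 3 mod 8 ⇒ (2/9091) = -1]
  = -(9091/2385)    [QR: 2385 ≡ 1 mod 4, sign kept]
  = -(1936/2385)    [9091 ≡ 1936 mod 2385]
  = -(121/2385)    [2385 ≡ 1 mod 8 ⇒ (2/2385)^4 = +1]
  = -(2385/121)    [QR: 121 ≡ 1 mod 4, sign kept]
  = -(86/121)    [2385 ≡ 86 mod 121]
  = -(43/121)    [121 ≡ 1 mod 8 ⇒ (2/121) = +1]
  = -(121/43)    [QR: 121 ≡ 1 mod 4, sign kept]
  = -(35/43)    [121 ≡ 35 mod 43]
  = (43/35)    [QR: both ≡ 3 mod 4, sign flips]
  = (8/35)    [43 ≡ 8 mod 35]
  = -(1/35)    [35 ≡ 3 mod 8 ⇒ (2/35)^3 = -1]
  = -1    [(1/35) = 1]
Product: (-1)·(-1) = 1.

1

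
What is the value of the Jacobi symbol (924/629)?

-1

Reduce the numerator: 924 ≡ 295 (mod 629), so (924/629) = (295/629).
629 ≡ 1 (mod 4), so quadratic reciprocity gives (295/629) = (629/295). Reduce: 629 ≡ 39 (mod 295). Now have (39/295).
Both 39 ≡ 3 and 295 ≡ 3 (mod 4), so reciprocity gives (39/295) = -(295/39). Reduce: 295 ≡ 22 (mod 39). Now have -(22/39).
Factor out 2: 22 = 2·11. Since 39 ≡ 7 (mod 8), (2/39) = +1. Now have -(11/39).
Both 11 ≡ 3 and 39 ≡ 3 (mod 4), so reciprocity gives (11/39) = -(39/11). Reduce: 39 ≡ 6 (mod 11). Now have (6/11).
Factor out 2: 6 = 2·3. Since 11 ≡ 3 (mod 8), (2/11) = -1. Now have -(3/11).
Both 3 ≡ 3 and 11 ≡ 3 (mod 4), so reciprocity gives (3/11) = -(11/3). Reduce: 11 ≡ 2 (mod 3). Now have (2/3).
Factor out 2: 2 = 2. Since 3 ≡ 3 (mod 8), (2/3) = -1. Now have -(1/3).
(1/3) = 1. Collecting the sign factors: -1.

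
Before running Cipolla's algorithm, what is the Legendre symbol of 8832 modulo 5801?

1

(8832 / 5801)
  = (3031 / 5801)    [8832 ≡ 3031 mod 5801]
  = (5801 / 3031)    [QR: 5801 ≡ 1 mod 4, sign kept]
  = (2770 / 3031)    [5801 ≡ 2770 mod 3031]
  = (1385 / 3031)    [3031 ≡ 7 mod 8 ⇒ (2 / 3031) = +1]
  = (3031 / 1385)    [QR: 1385 ≡ 1 mod 4, sign kept]
  = (261 / 1385)    [3031 ≡ 261 mod 1385]
  = (1385 / 261)    [QR: 261 ≡ 1 mod 4, sign kept]
  = (80 / 261)    [1385 ≡ 80 mod 261]
  = (5 / 261)    [261 ≡ 5 mod 8 ⇒ (2 / 261)^4 = +1]
  = (261 / 5)    [QR: 5 ≡ 1 mod 4, sign kept]
  = (1 / 5)    [261 ≡ 1 mod 5]
  = 1    [(1 / 5) = 1]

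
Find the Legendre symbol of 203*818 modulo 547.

1

By multiplicativity, (203·818/547) = (203/547)·(818/547).
First factor (203/547):
Both 203 ≡ 3 and 547 ≡ 3 (mod 4), so reciprocity gives (203/547) = -(547/203). Reduce: 547 ≡ 141 (mod 203). Now have -(141/203).
141 ≡ 1 (mod 4), so quadratic reciprocity gives (141/203) = (203/141). Reduce: 203 ≡ 62 (mod 141). Now have -(62/141).
Factor out 2: 62 = 2·31. Since 141 ≡ 5 (mod 8), (2/141) = -1. Now have (31/141).
141 ≡ 1 (mod 4), so quadratic reciprocity gives (31/141) = (141/31). Reduce: 141 ≡ 17 (mod 31). Now have (17/31).
17 ≡ 1 (mod 4), so quadratic reciprocity gives (17/31) = (31/17). Reduce: 31 ≡ 14 (mod 17). Now have (14/17).
Factor out 2: 14 = 2·7. Since 17 ≡ 1 (mod 8), (2/17) = +1. Now have (7/17).
17 ≡ 1 (mod 4), so quadratic reciprocity gives (7/17) = (17/7). Reduce: 17 ≡ 3 (mod 7). Now have (3/7).
Both 3 ≡ 3 and 7 ≡ 3 (mod 4), so reciprocity gives (3/7) = -(7/3). Reduce: 7 ≡ 1 (mod 3). Now have -(1/3).
(1/3) = 1. Collecting the sign factors: -1.
Second factor (818/547):
Reduce the numerator: 818 ≡ 271 (mod 547), so (818/547) = (271/547).
Both 271 ≡ 3 and 547 ≡ 3 (mod 4), so reciprocity gives (271/547) = -(547/271). Reduce: 547 ≡ 5 (mod 271). Now have -(5/271).
5 ≡ 1 (mod 4), so quadratic reciprocity gives (5/271) = (271/5). Reduce: 271 ≡ 1 (mod 5). Now have -(1/5).
(1/5) = 1. Collecting the sign factors: -1.
Product: (-1)·(-1) = 1.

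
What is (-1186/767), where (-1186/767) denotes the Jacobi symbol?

(-1186/767)
  = -(1186/767)    [767 ≡ 3 mod 4 ⇒ (-1/767) = -1]
  = -(419/767)    [1186 ≡ 419 mod 767]
  = (767/419)    [QR: both ≡ 3 mod 4, sign flips]
  = (348/419)    [767 ≡ 348 mod 419]
  = (87/419)    [419 ≡ 3 mod 8 ⇒ (2/419)^2 = +1]
  = -(419/87)    [QR: both ≡ 3 mod 4, sign flips]
  = -(71/87)    [419 ≡ 71 mod 87]
  = (87/71)    [QR: both ≡ 3 mod 4, sign flips]
  = (16/71)    [87 ≡ 16 mod 71]
  = (1/71)    [71 ≡ 7 mod 8 ⇒ (2/71)^4 = +1]
  = 1    [(1/71) = 1]

1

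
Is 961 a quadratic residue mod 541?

Reduce the numerator: 961 ≡ 420 (mod 541), so (961/541) = (420/541).
Factor out 2: 420 = 2^2·105. Since 541 ≡ 5 (mod 8), (2/541) = -1, and (2/541)^2 = +1. Now have (105/541).
105 ≡ 1 (mod 4), so quadratic reciprocity gives (105/541) = (541/105). Reduce: 541 ≡ 16 (mod 105). Now have (16/105).
Factor out 2: 16 = 2^4. Since 105 ≡ 1 (mod 8), (2/105) = +1, and (2/105)^4 = +1. Now have (1/105).
(1/105) = 1. Collecting the sign factors: 1.
(961/541) = 1, and 541 is prime, so 961 is a quadratic residue mod 541.

yes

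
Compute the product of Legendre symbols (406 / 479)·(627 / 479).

By multiplicativity, (406·627 / 479) = (406 / 479)·(627 / 479).
First factor (406 / 479):
(406 / 479)
  = (203 / 479)    [479 ≡ 7 mod 8 ⇒ (2 / 479) = +1]
  = -(479 / 203)    [QR: both ≡ 3 mod 4, sign flips]
  = -(73 / 203)    [479 ≡ 73 mod 203]
  = -(203 / 73)    [QR: 73 ≡ 1 mod 4, sign kept]
  = -(57 / 73)    [203 ≡ 57 mod 73]
  = -(73 / 57)    [QR: 57 ≡ 1 mod 4, sign kept]
  = -(16 / 57)    [73 ≡ 16 mod 57]
  = -(1 / 57)    [57 ≡ 1 mod 8 ⇒ (2 / 57)^4 = +1]
  = -1    [(1 / 57) = 1]
Second factor (627 / 479):
(627 / 479)
  = (148 / 479)    [627 ≡ 148 mod 479]
  = (37 / 479)    [479 ≡ 7 mod 8 ⇒ (2 / 479)^2 = +1]
  = (479 / 37)    [QR: 37 ≡ 1 mod 4, sign kept]
  = (35 / 37)    [479 ≡ 35 mod 37]
  = (37 / 35)    [QR: 37 ≡ 1 mod 4, sign kept]
  = (2 / 35)    [37 ≡ 2 mod 35]
  = -(1 / 35)    [35 ≡ 3 mod 8 ⇒ (2 / 35) = -1]
  = -1    [(1 / 35) = 1]
Product: (-1)·(-1) = 1.

1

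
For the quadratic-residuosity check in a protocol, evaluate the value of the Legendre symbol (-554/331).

-1

Pull out -1: (-554/331) = (-1/331)·(554/331). Since 331 ≡ 3 (mod 4), (-1/331) = -1. Now have -(554/331).
Reduce the numerator: 554 ≡ 223 (mod 331), so (554/331) = (223/331).
Both 223 ≡ 3 and 331 ≡ 3 (mod 4), so reciprocity gives (223/331) = -(331/223). Reduce: 331 ≡ 108 (mod 223). Now have (108/223).
Factor out 2: 108 = 2^2·27. Since 223 ≡ 7 (mod 8), (2/223) = +1, and (2/223)^2 = +1. Now have (27/223).
Both 27 ≡ 3 and 223 ≡ 3 (mod 4), so reciprocity gives (27/223) = -(223/27). Reduce: 223 ≡ 7 (mod 27). Now have -(7/27).
Both 7 ≡ 3 and 27 ≡ 3 (mod 4), so reciprocity gives (7/27) = -(27/7). Reduce: 27 ≡ 6 (mod 7). Now have (6/7).
Factor out 2: 6 = 2·3. Since 7 ≡ 7 (mod 8), (2/7) = +1. Now have (3/7).
Both 3 ≡ 3 and 7 ≡ 3 (mod 4), so reciprocity gives (3/7) = -(7/3). Reduce: 7 ≡ 1 (mod 3). Now have -(1/3).
(1/3) = 1. Collecting the sign factors: -1.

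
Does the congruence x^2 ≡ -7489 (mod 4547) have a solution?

yes

(-7489/4547)
  = (1605/4547)    [-7489 ≡ 1605 mod 4547]
  = (4547/1605)    [QR: 1605 ≡ 1 mod 4, sign kept]
  = (1337/1605)    [4547 ≡ 1337 mod 1605]
  = (1605/1337)    [QR: 1337 ≡ 1 mod 4, sign kept]
  = (268/1337)    [1605 ≡ 268 mod 1337]
  = (67/1337)    [1337 ≡ 1 mod 8 ⇒ (2/1337)^2 = +1]
  = (1337/67)    [QR: 1337 ≡ 1 mod 4, sign kept]
  = (64/67)    [1337 ≡ 64 mod 67]
  = (1/67)    [67 ≡ 3 mod 8 ⇒ (2/67)^6 = +1]
  = 1    [(1/67) = 1]
(-7489/4547) = 1, and 4547 is prime, so -7489 is a quadratic residue mod 4547.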